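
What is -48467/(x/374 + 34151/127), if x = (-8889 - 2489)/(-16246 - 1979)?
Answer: -20977754720175/116389891828 ≈ -180.24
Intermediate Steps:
x = 11378/18225 (x = -11378/(-18225) = -11378*(-1/18225) = 11378/18225 ≈ 0.62431)
-48467/(x/374 + 34151/127) = -48467/((11378/18225)/374 + 34151/127) = -48467/((11378/18225)*(1/374) + 34151*(1/127)) = -48467/(5689/3408075 + 34151/127) = -48467/116389891828/432825525 = -48467*432825525/116389891828 = -20977754720175/116389891828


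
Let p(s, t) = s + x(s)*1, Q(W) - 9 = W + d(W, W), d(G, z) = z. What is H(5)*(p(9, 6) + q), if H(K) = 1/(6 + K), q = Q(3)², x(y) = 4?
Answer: 238/11 ≈ 21.636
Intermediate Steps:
Q(W) = 9 + 2*W (Q(W) = 9 + (W + W) = 9 + 2*W)
p(s, t) = 4 + s (p(s, t) = s + 4*1 = s + 4 = 4 + s)
q = 225 (q = (9 + 2*3)² = (9 + 6)² = 15² = 225)
H(5)*(p(9, 6) + q) = ((4 + 9) + 225)/(6 + 5) = (13 + 225)/11 = (1/11)*238 = 238/11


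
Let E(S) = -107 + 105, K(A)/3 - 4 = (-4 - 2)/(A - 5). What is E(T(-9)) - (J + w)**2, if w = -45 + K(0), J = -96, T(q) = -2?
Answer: -393179/25 ≈ -15727.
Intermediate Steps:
K(A) = 12 - 18/(-5 + A) (K(A) = 12 + 3*((-4 - 2)/(A - 5)) = 12 + 3*(-6/(-5 + A)) = 12 - 18/(-5 + A))
E(S) = -2
w = -147/5 (w = -45 + 6*(-13 + 2*0)/(-5 + 0) = -45 + 6*(-13 + 0)/(-5) = -45 + 6*(-1/5)*(-13) = -45 + 78/5 = -147/5 ≈ -29.400)
E(T(-9)) - (J + w)**2 = -2 - (-96 - 147/5)**2 = -2 - (-627/5)**2 = -2 - 1*393129/25 = -2 - 393129/25 = -393179/25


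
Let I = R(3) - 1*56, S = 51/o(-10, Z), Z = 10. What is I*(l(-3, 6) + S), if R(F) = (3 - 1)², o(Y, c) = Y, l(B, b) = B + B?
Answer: 2886/5 ≈ 577.20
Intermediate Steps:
l(B, b) = 2*B
R(F) = 4 (R(F) = 2² = 4)
S = -51/10 (S = 51/(-10) = 51*(-⅒) = -51/10 ≈ -5.1000)
I = -52 (I = 4 - 1*56 = 4 - 56 = -52)
I*(l(-3, 6) + S) = -52*(2*(-3) - 51/10) = -52*(-6 - 51/10) = -52*(-111/10) = 2886/5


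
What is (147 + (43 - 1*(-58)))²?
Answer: 61504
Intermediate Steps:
(147 + (43 - 1*(-58)))² = (147 + (43 + 58))² = (147 + 101)² = 248² = 61504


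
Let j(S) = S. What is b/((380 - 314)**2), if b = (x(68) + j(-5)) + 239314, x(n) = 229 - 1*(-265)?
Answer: 239803/4356 ≈ 55.051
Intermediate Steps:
x(n) = 494 (x(n) = 229 + 265 = 494)
b = 239803 (b = (494 - 5) + 239314 = 489 + 239314 = 239803)
b/((380 - 314)**2) = 239803/((380 - 314)**2) = 239803/(66**2) = 239803/4356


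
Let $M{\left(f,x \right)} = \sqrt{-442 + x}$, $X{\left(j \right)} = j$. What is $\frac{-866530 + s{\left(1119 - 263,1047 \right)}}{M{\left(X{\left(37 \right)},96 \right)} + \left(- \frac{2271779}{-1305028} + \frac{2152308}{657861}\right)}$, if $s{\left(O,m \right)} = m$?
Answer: $- \frac{355283764212161308062037017028}{30393829255432816362636377} + \frac{70880043207400842527270465968 i \sqrt{346}}{30393829255432816362636377} \approx -11689.0 + 43379.0 i$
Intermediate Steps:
$\frac{-866530 + s{\left(1119 - 263,1047 \right)}}{M{\left(X{\left(37 \right)},96 \right)} + \left(- \frac{2271779}{-1305028} + \frac{2152308}{657861}\right)} = \frac{-866530 + 1047}{\sqrt{-442 + 96} + \left(- \frac{2271779}{-1305028} + \frac{2152308}{657861}\right)} = - \frac{865483}{\sqrt{-346} + \left(\left(-2271779\right) \left(- \frac{1}{1305028}\right) + 2152308 \cdot \frac{1}{657861}\right)} = - \frac{865483}{i \sqrt{346} + \left(\frac{2271779}{1305028} + \frac{717436}{219287}\right)} = - \frac{865483}{i \sqrt{346} + \frac{1434445669781}{286175675036}} = - \frac{865483}{\frac{1434445669781}{286175675036} + i \sqrt{346}}$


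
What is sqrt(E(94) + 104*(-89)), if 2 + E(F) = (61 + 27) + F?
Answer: 2*I*sqrt(2269) ≈ 95.268*I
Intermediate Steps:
E(F) = 86 + F (E(F) = -2 + ((61 + 27) + F) = -2 + (88 + F) = 86 + F)
sqrt(E(94) + 104*(-89)) = sqrt((86 + 94) + 104*(-89)) = sqrt(180 - 9256) = sqrt(-9076) = 2*I*sqrt(2269)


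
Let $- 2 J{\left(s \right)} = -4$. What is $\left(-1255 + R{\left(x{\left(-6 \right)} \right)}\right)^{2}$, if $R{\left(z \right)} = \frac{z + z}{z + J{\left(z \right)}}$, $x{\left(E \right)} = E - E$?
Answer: $1575025$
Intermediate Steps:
$J{\left(s \right)} = 2$ ($J{\left(s \right)} = \left(- \frac{1}{2}\right) \left(-4\right) = 2$)
$x{\left(E \right)} = 0$
$R{\left(z \right)} = \frac{2 z}{2 + z}$ ($R{\left(z \right)} = \frac{z + z}{z + 2} = \frac{2 z}{2 + z}$)
$\left(-1255 + R{\left(x{\left(-6 \right)} \right)}\right)^{2} = \left(-1255 + 2 \cdot 0 \frac{1}{2 + 0}\right)^{2} = \left(-1255 + 2 \cdot 0 \cdot \frac{1}{2}\right)^{2} = \left(-1255 + 0\right)^{2} = \left(-1255\right)^{2} = 1575025$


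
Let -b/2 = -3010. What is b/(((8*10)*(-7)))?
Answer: -43/4 ≈ -10.750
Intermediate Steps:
b = 6020 (b = -2*(-3010) = 6020)
b/(((8*10)*(-7))) = 6020/(((8*10)*(-7))) = 6020/((80*(-7))) = 6020/(-560) = 6020*(-1/560) = -43/4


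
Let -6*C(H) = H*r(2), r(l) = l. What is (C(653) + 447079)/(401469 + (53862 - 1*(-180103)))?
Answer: 670292/953151 ≈ 0.70324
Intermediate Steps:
C(H) = -H/3 (C(H) = -H*2/6 = -H/3)
(C(653) + 447079)/(401469 + (53862 - 1*(-180103))) = (-⅓*653 + 447079)/(401469 + (53862 - 1*(-180103))) = (-653/3 + 447079)/(401469 + (53862 + 180103)) = 1340584/(3*(401469 + 233965)) = (1340584/3)/635434 = (1340584/3)*(1/635434) = 670292/953151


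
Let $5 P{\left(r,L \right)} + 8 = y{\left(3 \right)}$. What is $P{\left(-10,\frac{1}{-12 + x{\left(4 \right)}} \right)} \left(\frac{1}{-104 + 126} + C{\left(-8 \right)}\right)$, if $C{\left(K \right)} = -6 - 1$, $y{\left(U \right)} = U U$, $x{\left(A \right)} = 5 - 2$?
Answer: $- \frac{153}{110} \approx -1.3909$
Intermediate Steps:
$x{\left(A \right)} = 3$
$y{\left(U \right)} = U^{2}$
$C{\left(K \right)} = -7$ ($C{\left(K \right)} = -6 - 1 = -7$)
$P{\left(r,L \right)} = \frac{1}{5}$ ($P{\left(r,L \right)} = - \frac{8}{5} + \frac{3^{2}}{5} = - \frac{8}{5} + \frac{1}{5} \cdot 9 = - \frac{8}{5} + \frac{9}{5} = \frac{1}{5}$)
$P{\left(-10,\frac{1}{-12 + x{\left(4 \right)}} \right)} \left(\frac{1}{-104 + 126} + C{\left(-8 \right)}\right) = \frac{\frac{1}{-104 + 126} - 7}{5} = \frac{\frac{1}{22} - 7}{5} = \frac{1}{5} \left(- \frac{153}{22}\right) = - \frac{153}{110}$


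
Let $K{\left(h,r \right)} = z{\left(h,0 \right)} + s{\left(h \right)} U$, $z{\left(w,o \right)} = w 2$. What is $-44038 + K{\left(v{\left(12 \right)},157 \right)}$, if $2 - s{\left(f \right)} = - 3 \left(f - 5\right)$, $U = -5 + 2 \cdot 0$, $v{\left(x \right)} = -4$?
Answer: $-43921$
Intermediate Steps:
$z{\left(w,o \right)} = 2 w$
$U = -5$ ($U = -5 + 0 = -5$)
$s{\left(f \right)} = -13 + 3 f$ ($s{\left(f \right)} = 2 - - 3 \left(f - 5\right) = 2 - - 3 \left(-5 + f\right) = 2 - \left(15 - 3 f\right) = 2 + \left(-15 + 3 f\right) = -13 + 3 f$)
$K{\left(h,r \right)} = 65 - 13 h$ ($K{\left(h,r \right)} = 2 h + \left(-13 + 3 h\right) \left(-5\right) = 2 h - \left(-65 + 15 h\right) = 65 - 13 h$)
$-44038 + K{\left(v{\left(12 \right)},157 \right)} = -44038 + \left(65 - -52\right) = -44038 + \left(65 + 52\right) = -44038 + 117 = -43921$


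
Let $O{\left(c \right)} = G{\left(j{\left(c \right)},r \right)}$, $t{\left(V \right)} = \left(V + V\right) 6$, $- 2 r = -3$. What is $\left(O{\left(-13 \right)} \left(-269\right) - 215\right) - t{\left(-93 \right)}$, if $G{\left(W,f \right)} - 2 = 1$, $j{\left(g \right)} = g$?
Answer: $94$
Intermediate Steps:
$r = \frac{3}{2}$ ($r = \left(- \frac{1}{2}\right) \left(-3\right) = \frac{3}{2} \approx 1.5$)
$t{\left(V \right)} = 12 V$ ($t{\left(V \right)} = 2 V 6 = 12 V$)
$G{\left(W,f \right)} = 3$ ($G{\left(W,f \right)} = 2 + 1 = 3$)
$O{\left(c \right)} = 3$
$\left(O{\left(-13 \right)} \left(-269\right) - 215\right) - t{\left(-93 \right)} = \left(3 \left(-269\right) - 215\right) - 12 \left(-93\right) = \left(-807 - 215\right) - -1116 = -1022 + 1116 = 94$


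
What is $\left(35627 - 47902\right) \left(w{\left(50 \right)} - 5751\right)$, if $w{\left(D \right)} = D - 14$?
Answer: $70151625$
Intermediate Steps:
$w{\left(D \right)} = -14 + D$
$\left(35627 - 47902\right) \left(w{\left(50 \right)} - 5751\right) = \left(35627 - 47902\right) \left(\left(-14 + 50\right) - 5751\right) = - 12275 \left(36 - 5751\right) = \left(-12275\right) \left(-5715\right) = 70151625$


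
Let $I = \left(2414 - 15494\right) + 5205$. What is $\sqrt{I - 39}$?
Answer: $i \sqrt{7914} \approx 88.961 i$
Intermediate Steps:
$I = -7875$ ($I = -13080 + 5205 = -7875$)
$\sqrt{I - 39} = \sqrt{-7875 - 39} = \sqrt{-7914} = i \sqrt{7914}$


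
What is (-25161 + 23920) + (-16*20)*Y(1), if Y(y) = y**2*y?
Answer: -1561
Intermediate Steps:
Y(y) = y**3
(-25161 + 23920) + (-16*20)*Y(1) = (-25161 + 23920) - 16*20*1**3 = -1241 - 320*1 = -1241 - 320 = -1561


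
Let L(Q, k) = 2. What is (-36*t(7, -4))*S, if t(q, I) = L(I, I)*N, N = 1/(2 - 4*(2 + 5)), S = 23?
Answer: 828/13 ≈ 63.692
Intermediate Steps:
N = -1/26 (N = 1/(2 - 4*7) = 1/(2 - 28) = 1/(-26) = -1/26 ≈ -0.038462)
t(q, I) = -1/13 (t(q, I) = 2*(-1/26) = -1/13)
(-36*t(7, -4))*S = -36*(-1/13)*23 = (36/13)*23 = 828/13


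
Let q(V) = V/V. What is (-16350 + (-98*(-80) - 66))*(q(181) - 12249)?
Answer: 105038848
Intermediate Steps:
q(V) = 1
(-16350 + (-98*(-80) - 66))*(q(181) - 12249) = (-16350 + (-98*(-80) - 66))*(1 - 12249) = (-16350 + (7840 - 66))*(-12248) = (-16350 + 7774)*(-12248) = -8576*(-12248) = 105038848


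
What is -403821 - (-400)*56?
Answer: -381421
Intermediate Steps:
-403821 - (-400)*56 = -403821 - 1*(-22400) = -403821 + 22400 = -381421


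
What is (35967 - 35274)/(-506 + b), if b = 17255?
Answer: 77/1861 ≈ 0.041376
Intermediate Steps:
(35967 - 35274)/(-506 + b) = (35967 - 35274)/(-506 + 17255) = 693/16749 = 693*(1/16749) = 77/1861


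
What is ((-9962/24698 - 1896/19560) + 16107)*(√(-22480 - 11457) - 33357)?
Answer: -5407263748693863/10064435 + 162102819459*I*√33937/10064435 ≈ -5.3726e+8 + 2.9671e+6*I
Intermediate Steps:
((-9962/24698 - 1896/19560) + 16107)*(√(-22480 - 11457) - 33357) = ((-9962*1/24698 - 1896*1/19560) + 16107)*(√(-33937) - 33357) = ((-4981/12349 - 79/815) + 16107)*(I*√33937 - 33357) = (-5035086/10064435 + 16107)*(-33357 + I*√33937) = 162102819459*(-33357 + I*√33937)/10064435 = -5407263748693863/10064435 + 162102819459*I*√33937/10064435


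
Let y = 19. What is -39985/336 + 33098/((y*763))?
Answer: -4274749/36624 ≈ -116.72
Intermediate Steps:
-39985/336 + 33098/((y*763)) = -39985/336 + 33098/((19*763)) = -39985*1/336 + 33098/14497 = -39985/336 + 33098*(1/14497) = -39985/336 + 1742/763 = -4274749/36624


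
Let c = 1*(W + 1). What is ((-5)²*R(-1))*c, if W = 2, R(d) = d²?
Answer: 75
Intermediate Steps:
c = 3 (c = 1*(2 + 1) = 1*3 = 3)
((-5)²*R(-1))*c = ((-5)²*(-1)²)*3 = (25*1)*3 = 25*3 = 75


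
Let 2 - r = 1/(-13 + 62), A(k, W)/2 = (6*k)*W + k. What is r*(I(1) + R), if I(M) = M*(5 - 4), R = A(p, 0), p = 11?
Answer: 2231/49 ≈ 45.531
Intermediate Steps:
A(k, W) = 2*k + 12*W*k (A(k, W) = 2*((6*k)*W + k) = 2*(6*W*k + k) = 2*(k + 6*W*k) = 2*k + 12*W*k)
R = 22 (R = 2*11*(1 + 6*0) = 2*11*(1 + 0) = 2*11*1 = 22)
I(M) = M (I(M) = M*1 = M)
r = 97/49 (r = 2 - 1/(-13 + 62) = 2 - 1/49 = 97/49 ≈ 1.9796)
r*(I(1) + R) = 97*(1 + 22)/49 = (97/49)*23 = 2231/49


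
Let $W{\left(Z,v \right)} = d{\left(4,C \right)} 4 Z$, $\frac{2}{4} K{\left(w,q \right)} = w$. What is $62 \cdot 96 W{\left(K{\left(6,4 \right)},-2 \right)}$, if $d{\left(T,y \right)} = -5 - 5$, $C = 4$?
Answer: $-2856960$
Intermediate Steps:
$d{\left(T,y \right)} = -10$ ($d{\left(T,y \right)} = -5 - 5 = -10$)
$K{\left(w,q \right)} = 2 w$
$W{\left(Z,v \right)} = - 40 Z$ ($W{\left(Z,v \right)} = \left(-10\right) 4 Z = - 40 Z$)
$62 \cdot 96 W{\left(K{\left(6,4 \right)},-2 \right)} = 62 \cdot 96 \left(- 40 \cdot 2 \cdot 6\right) = 5952 \left(\left(-40\right) 12\right) = 5952 \left(-480\right) = -2856960$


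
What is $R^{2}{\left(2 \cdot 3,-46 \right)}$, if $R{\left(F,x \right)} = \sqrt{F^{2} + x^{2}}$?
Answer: $2152$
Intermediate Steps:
$R^{2}{\left(2 \cdot 3,-46 \right)} = \left(\sqrt{\left(2 \cdot 3\right)^{2} + \left(-46\right)^{2}}\right)^{2} = \left(\sqrt{6^{2} + 2116}\right)^{2} = \left(\sqrt{36 + 2116}\right)^{2} = \left(\sqrt{2152}\right)^{2} = \left(2 \sqrt{538}\right)^{2} = 2152$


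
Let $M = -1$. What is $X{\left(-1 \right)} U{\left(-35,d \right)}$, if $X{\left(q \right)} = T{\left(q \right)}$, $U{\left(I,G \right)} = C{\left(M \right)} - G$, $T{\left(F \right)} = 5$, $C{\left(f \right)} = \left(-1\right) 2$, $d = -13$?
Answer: $55$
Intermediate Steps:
$C{\left(f \right)} = -2$
$U{\left(I,G \right)} = -2 - G$
$X{\left(q \right)} = 5$
$X{\left(-1 \right)} U{\left(-35,d \right)} = 5 \left(-2 - -13\right) = 5 \left(-2 + 13\right) = 5 \cdot 11 = 55$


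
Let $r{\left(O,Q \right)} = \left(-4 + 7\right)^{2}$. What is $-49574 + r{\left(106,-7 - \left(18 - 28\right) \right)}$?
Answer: $-49565$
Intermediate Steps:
$r{\left(O,Q \right)} = 9$ ($r{\left(O,Q \right)} = 3^{2} = 9$)
$-49574 + r{\left(106,-7 - \left(18 - 28\right) \right)} = -49574 + 9 = -49565$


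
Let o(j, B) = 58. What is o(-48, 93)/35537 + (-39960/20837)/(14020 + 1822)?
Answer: 8862863606/5865377478949 ≈ 0.0015110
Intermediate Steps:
o(-48, 93)/35537 + (-39960/20837)/(14020 + 1822) = 58/35537 + (-39960/20837)/(14020 + 1822) = 58*(1/35537) - 39960*1/20837/15842 = 58/35537 - 39960/20837*1/15842 = 58/35537 - 19980/165049877 = 8862863606/5865377478949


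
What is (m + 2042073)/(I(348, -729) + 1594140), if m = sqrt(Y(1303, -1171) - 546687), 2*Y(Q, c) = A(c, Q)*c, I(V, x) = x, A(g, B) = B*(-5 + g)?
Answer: 680691/531137 + sqrt(896631357)/1593411 ≈ 1.3004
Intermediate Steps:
Y(Q, c) = Q*c*(-5 + c)/2 (Y(Q, c) = ((Q*(-5 + c))*c)/2 = (Q*c*(-5 + c))/2 = Q*c*(-5 + c)/2)
m = sqrt(896631357) (m = sqrt((1/2)*1303*(-1171)*(-5 - 1171) - 546687) = sqrt((1/2)*1303*(-1171)*(-1176) - 546687) = sqrt(897178044 - 546687) = sqrt(896631357) ≈ 29944.)
(m + 2042073)/(I(348, -729) + 1594140) = (sqrt(896631357) + 2042073)/(-729 + 1594140) = (2042073 + sqrt(896631357))/1593411 = (2042073 + sqrt(896631357))*(1/1593411) = 680691/531137 + sqrt(896631357)/1593411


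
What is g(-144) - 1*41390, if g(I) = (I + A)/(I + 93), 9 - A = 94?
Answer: -2110661/51 ≈ -41386.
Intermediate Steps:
A = -85 (A = 9 - 1*94 = 9 - 94 = -85)
g(I) = (-85 + I)/(93 + I) (g(I) = (I - 85)/(I + 93) = (-85 + I)/(93 + I))
g(-144) - 1*41390 = (-85 - 144)/(93 - 144) - 1*41390 = -229/(-51) - 41390 = -1/51*(-229) - 41390 = 229/51 - 41390 = -2110661/51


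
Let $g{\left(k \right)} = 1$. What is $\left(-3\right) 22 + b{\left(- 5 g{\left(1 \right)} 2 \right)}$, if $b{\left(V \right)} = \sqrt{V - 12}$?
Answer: $-66 + i \sqrt{22} \approx -66.0 + 4.6904 i$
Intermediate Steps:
$b{\left(V \right)} = \sqrt{-12 + V}$
$\left(-3\right) 22 + b{\left(- 5 g{\left(1 \right)} 2 \right)} = \left(-3\right) 22 + \sqrt{-12 + \left(-5\right) 1 \cdot 2} = -66 + \sqrt{-12 - 10} = -66 + \sqrt{-22} = -66 + i \sqrt{22}$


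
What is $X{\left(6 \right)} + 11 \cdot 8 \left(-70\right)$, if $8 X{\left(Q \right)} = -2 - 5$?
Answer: $- \frac{49287}{8} \approx -6160.9$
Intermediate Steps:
$X{\left(Q \right)} = - \frac{7}{8}$ ($X{\left(Q \right)} = \frac{-2 - 5}{8} = \frac{1}{8} \left(-7\right) = - \frac{7}{8}$)
$X{\left(6 \right)} + 11 \cdot 8 \left(-70\right) = - \frac{7}{8} + 11 \cdot 8 \left(-70\right) = - \frac{7}{8} + 88 \left(-70\right) = - \frac{7}{8} - 6160 = - \frac{49287}{8}$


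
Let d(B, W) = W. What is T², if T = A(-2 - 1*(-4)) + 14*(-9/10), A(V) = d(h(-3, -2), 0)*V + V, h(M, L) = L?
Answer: 2809/25 ≈ 112.36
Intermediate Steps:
A(V) = V (A(V) = 0*V + V = 0 + V = V)
T = -53/5 (T = (-2 - 1*(-4)) + 14*(-9/10) = (-2 + 4) + 14*(-9*⅒) = 2 + 14*(-9/10) = 2 - 63/5 = -53/5 ≈ -10.600)
T² = (-53/5)² = 2809/25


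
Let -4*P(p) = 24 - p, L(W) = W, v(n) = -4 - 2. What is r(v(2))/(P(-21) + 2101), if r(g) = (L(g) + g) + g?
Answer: -72/8359 ≈ -0.0086135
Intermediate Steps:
v(n) = -6
P(p) = -6 + p/4 (P(p) = -(24 - p)/4 = -6 + p/4)
r(g) = 3*g (r(g) = (g + g) + g = 2*g + g = 3*g)
r(v(2))/(P(-21) + 2101) = (3*(-6))/((-6 + (¼)*(-21)) + 2101) = -18/((-6 - 21/4) + 2101) = -18/(-45/4 + 2101) = -18/(8359/4) = (4/8359)*(-18) = -72/8359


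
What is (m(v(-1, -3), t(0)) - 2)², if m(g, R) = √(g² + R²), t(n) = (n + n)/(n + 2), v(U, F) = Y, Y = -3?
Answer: 1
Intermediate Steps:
v(U, F) = -3
t(n) = 2*n/(2 + n) (t(n) = (2*n)/(2 + n) = 2*n/(2 + n))
m(g, R) = √(R² + g²)
(m(v(-1, -3), t(0)) - 2)² = (√((2*0/(2 + 0))² + (-3)²) - 2)² = (√((2*0/2)² + 9) - 2)² = (√((2*0*(½))² + 9) - 2)² = (√(0² + 9) - 2)² = (√(0 + 9) - 2)² = (√9 - 2)² = (3 - 2)² = 1² = 1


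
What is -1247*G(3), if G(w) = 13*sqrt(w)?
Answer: -16211*sqrt(3) ≈ -28078.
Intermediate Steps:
-1247*G(3) = -16211*sqrt(3)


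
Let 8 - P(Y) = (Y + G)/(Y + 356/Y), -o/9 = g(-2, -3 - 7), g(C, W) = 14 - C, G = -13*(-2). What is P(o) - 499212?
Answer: -2632306940/5273 ≈ -4.9921e+5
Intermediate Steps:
G = 26
o = -144 (o = -9*(14 - 1*(-2)) = -9*(14 + 2) = -9*16 = -144)
P(Y) = 8 - (26 + Y)/(Y + 356/Y) (P(Y) = 8 - (Y + 26)/(Y + 356/Y) = 8 - (26 + Y)/(Y + 356/Y))
P(o) - 499212 = (2848 - 26*(-144) + 7*(-144)²)/(356 + (-144)²) - 499212 = (2848 + 3744 + 7*20736)/(356 + 20736) - 499212 = (2848 + 3744 + 145152)/21092 - 499212 = (1/21092)*151744 - 499212 = 37936/5273 - 499212 = -2632306940/5273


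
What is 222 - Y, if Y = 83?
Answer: 139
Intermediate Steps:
222 - Y = 222 - 1*83 = 222 - 83 = 139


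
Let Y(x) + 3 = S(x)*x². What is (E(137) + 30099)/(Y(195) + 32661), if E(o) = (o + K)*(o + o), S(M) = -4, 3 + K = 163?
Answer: -37159/39814 ≈ -0.93332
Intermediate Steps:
K = 160 (K = -3 + 163 = 160)
Y(x) = -3 - 4*x²
E(o) = 2*o*(160 + o) (E(o) = (o + 160)*(o + o) = (160 + o)*(2*o) = 2*o*(160 + o))
(E(137) + 30099)/(Y(195) + 32661) = (2*137*(160 + 137) + 30099)/((-3 - 4*195²) + 32661) = (2*137*297 + 30099)/((-3 - 4*38025) + 32661) = (81378 + 30099)/((-3 - 152100) + 32661) = 111477/(-152103 + 32661) = 111477/(-119442) = 111477*(-1/119442) = -37159/39814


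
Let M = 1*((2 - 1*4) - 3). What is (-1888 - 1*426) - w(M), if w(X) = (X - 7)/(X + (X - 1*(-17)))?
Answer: -16186/7 ≈ -2312.3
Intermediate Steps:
M = -5 (M = 1*((2 - 4) - 3) = 1*(-2 - 3) = 1*(-5) = -5)
w(X) = (-7 + X)/(17 + 2*X) (w(X) = (-7 + X)/(X + (X + 17)) = (-7 + X)/(X + (17 + X)) = (-7 + X)/(17 + 2*X))
(-1888 - 1*426) - w(M) = (-1888 - 1*426) - (-7 - 5)/(17 + 2*(-5)) = (-1888 - 426) - (-12)/(17 - 10) = -2314 - (-12)/7 = -2314 - 1*(-12/7) = -2314 + 12/7 = -16186/7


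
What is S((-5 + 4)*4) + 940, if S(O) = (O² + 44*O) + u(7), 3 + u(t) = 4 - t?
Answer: 774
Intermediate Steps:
u(t) = 1 - t (u(t) = -3 + (4 - t) = 1 - t)
S(O) = -6 + O² + 44*O (S(O) = (O² + 44*O) + (1 - 1*7) = (O² + 44*O) + (1 - 7) = (O² + 44*O) - 6 = -6 + O² + 44*O)
S((-5 + 4)*4) + 940 = (-6 + ((-5 + 4)*4)² + 44*((-5 + 4)*4)) + 940 = (-6 + (-1*4)² + 44*(-1*4)) + 940 = (-6 + (-4)² + 44*(-4)) + 940 = (-6 + 16 - 176) + 940 = -166 + 940 = 774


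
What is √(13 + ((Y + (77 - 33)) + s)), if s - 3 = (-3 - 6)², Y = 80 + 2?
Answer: √223 ≈ 14.933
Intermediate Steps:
Y = 82
s = 84 (s = 3 + (-3 - 6)² = 3 + (-9)² = 3 + 81 = 84)
√(13 + ((Y + (77 - 33)) + s)) = √(13 + ((82 + (77 - 33)) + 84)) = √(13 + ((82 + 44) + 84)) = √(13 + (126 + 84)) = √(13 + 210) = √223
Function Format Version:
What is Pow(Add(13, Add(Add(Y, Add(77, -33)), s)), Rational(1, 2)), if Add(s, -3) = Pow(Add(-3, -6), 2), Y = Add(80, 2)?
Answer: Pow(223, Rational(1, 2)) ≈ 14.933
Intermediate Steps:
Y = 82
s = 84 (s = Add(3, Pow(Add(-3, -6), 2)) = Add(3, Pow(-9, 2)) = Add(3, 81) = 84)
Pow(Add(13, Add(Add(Y, Add(77, -33)), s)), Rational(1, 2)) = Pow(Add(13, Add(Add(82, Add(77, -33)), 84)), Rational(1, 2)) = Pow(Add(13, Add(Add(82, 44), 84)), Rational(1, 2)) = Pow(Add(13, Add(126, 84)), Rational(1, 2)) = Pow(Add(13, 210), Rational(1, 2)) = Pow(223, Rational(1, 2))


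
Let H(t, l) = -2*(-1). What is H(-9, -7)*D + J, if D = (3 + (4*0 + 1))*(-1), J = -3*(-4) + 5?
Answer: 9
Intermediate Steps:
J = 17 (J = 12 + 5 = 17)
H(t, l) = 2
D = -4 (D = (3 + (0 + 1))*(-1) = (3 + 1)*(-1) = 4*(-1) = -4)
H(-9, -7)*D + J = 2*(-4) + 17 = -8 + 17 = 9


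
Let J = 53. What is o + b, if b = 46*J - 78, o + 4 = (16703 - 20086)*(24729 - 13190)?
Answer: -39034081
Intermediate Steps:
o = -39036441 (o = -4 + (16703 - 20086)*(24729 - 13190) = -4 - 3383*11539 = -4 - 39036437 = -39036441)
b = 2360 (b = 46*53 - 78 = 2438 - 78 = 2360)
o + b = -39036441 + 2360 = -39034081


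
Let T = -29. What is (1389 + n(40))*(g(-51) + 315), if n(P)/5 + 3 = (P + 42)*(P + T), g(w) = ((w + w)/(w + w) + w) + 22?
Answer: 1688708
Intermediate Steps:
g(w) = 23 + w (g(w) = ((2*w)/((2*w)) + w) + 22 = ((2*w)*(1/(2*w)) + w) + 22 = (1 + w) + 22 = 23 + w)
n(P) = -15 + 5*(-29 + P)*(42 + P) (n(P) = -15 + 5*((P + 42)*(P - 29)) = -15 + 5*((42 + P)*(-29 + P)) = -15 + 5*((-29 + P)*(42 + P)) = -15 + 5*(-29 + P)*(42 + P))
(1389 + n(40))*(g(-51) + 315) = (1389 + (-6105 + 5*40² + 65*40))*((23 - 51) + 315) = (1389 + (-6105 + 5*1600 + 2600))*(-28 + 315) = (1389 + (-6105 + 8000 + 2600))*287 = (1389 + 4495)*287 = 5884*287 = 1688708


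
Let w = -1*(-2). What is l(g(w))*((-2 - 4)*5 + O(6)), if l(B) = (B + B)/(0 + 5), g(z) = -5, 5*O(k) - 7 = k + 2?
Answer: 54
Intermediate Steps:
O(k) = 9/5 + k/5 (O(k) = 7/5 + (k + 2)/5 = 7/5 + (2 + k)/5 = 7/5 + (2/5 + k/5) = 9/5 + k/5)
w = 2
l(B) = 2*B/5 (l(B) = (2*B)/5 = (2*B)*(1/5) = 2*B/5)
l(g(w))*((-2 - 4)*5 + O(6)) = ((2/5)*(-5))*((-2 - 4)*5 + (9/5 + (1/5)*6)) = -2*(-6*5 + (9/5 + 6/5)) = -2*(-30 + 3) = -2*(-27) = 54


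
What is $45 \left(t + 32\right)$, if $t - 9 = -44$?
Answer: $-135$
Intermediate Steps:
$t = -35$ ($t = 9 - 44 = -35$)
$45 \left(t + 32\right) = 45 \left(-35 + 32\right) = 45 \left(-3\right) = -135$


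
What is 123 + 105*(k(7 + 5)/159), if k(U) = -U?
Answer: 6099/53 ≈ 115.08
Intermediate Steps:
123 + 105*(k(7 + 5)/159) = 123 + 105*(-(7 + 5)/159) = 123 + 105*(-1*12*(1/159)) = 123 + 105*(-12*1/159) = 123 + 105*(-4/53) = 123 - 420/53 = 6099/53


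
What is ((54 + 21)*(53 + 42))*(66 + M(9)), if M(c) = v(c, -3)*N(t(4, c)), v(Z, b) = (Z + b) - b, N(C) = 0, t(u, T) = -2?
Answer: 470250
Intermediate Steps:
v(Z, b) = Z
M(c) = 0 (M(c) = c*0 = 0)
((54 + 21)*(53 + 42))*(66 + M(9)) = ((54 + 21)*(53 + 42))*(66 + 0) = (75*95)*66 = 7125*66 = 470250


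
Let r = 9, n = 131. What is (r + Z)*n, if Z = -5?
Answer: 524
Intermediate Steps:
(r + Z)*n = (9 - 5)*131 = 4*131 = 524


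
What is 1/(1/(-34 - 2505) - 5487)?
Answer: -2539/13931494 ≈ -0.00018225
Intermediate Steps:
1/(1/(-34 - 2505) - 5487) = 1/(1/(-2539) - 5487) = 1/(-1/2539 - 5487) = 1/(-13931494/2539) = -2539/13931494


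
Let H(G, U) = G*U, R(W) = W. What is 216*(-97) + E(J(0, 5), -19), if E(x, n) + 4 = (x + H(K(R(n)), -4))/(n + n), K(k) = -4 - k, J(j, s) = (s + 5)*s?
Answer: -398159/19 ≈ -20956.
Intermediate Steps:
J(j, s) = s*(5 + s) (J(j, s) = (5 + s)*s = s*(5 + s))
E(x, n) = -4 + (16 + x + 4*n)/(2*n) (E(x, n) = -4 + (x + (-4 - n)*(-4))/(n + n) = -4 + (x + (16 + 4*n))/((2*n)) = -4 + (16 + x + 4*n)*(1/(2*n)) = -4 + (16 + x + 4*n)/(2*n))
216*(-97) + E(J(0, 5), -19) = 216*(-97) + (1/2)*(16 + 5*(5 + 5) - 4*(-19))/(-19) = -20952 + (1/2)*(-1/19)*(16 + 5*10 + 76) = -20952 + (1/2)*(-1/19)*(16 + 50 + 76) = -20952 + (1/2)*(-1/19)*142 = -20952 - 71/19 = -398159/19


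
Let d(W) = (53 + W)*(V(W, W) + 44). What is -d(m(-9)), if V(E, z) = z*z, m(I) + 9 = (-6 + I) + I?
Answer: -22660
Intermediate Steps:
m(I) = -15 + 2*I (m(I) = -9 + ((-6 + I) + I) = -9 + (-6 + 2*I) = -15 + 2*I)
V(E, z) = z²
d(W) = (44 + W²)*(53 + W) (d(W) = (53 + W)*(W² + 44) = (53 + W)*(44 + W²) = (44 + W²)*(53 + W))
-d(m(-9)) = -(2332 + (-15 + 2*(-9))³ + 44*(-15 + 2*(-9)) + 53*(-15 + 2*(-9))²) = -(2332 + (-15 - 18)³ + 44*(-15 - 18) + 53*(-15 - 18)²) = -(2332 + (-33)³ + 44*(-33) + 53*(-33)²) = -(2332 - 35937 - 1452 + 53*1089) = -(2332 - 35937 - 1452 + 57717) = -1*22660 = -22660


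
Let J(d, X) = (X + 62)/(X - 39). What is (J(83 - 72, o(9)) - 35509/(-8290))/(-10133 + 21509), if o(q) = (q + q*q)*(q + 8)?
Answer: 66141599/140611796640 ≈ 0.00047038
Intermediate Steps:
o(q) = (8 + q)*(q + q²) (o(q) = (q + q²)*(8 + q) = (8 + q)*(q + q²))
J(d, X) = (62 + X)/(-39 + X)
(J(83 - 72, o(9)) - 35509/(-8290))/(-10133 + 21509) = ((62 + 9*(8 + 9² + 9*9))/(-39 + 9*(8 + 9² + 9*9)) - 35509/(-8290))/(-10133 + 21509) = ((62 + 9*(8 + 81 + 81))/(-39 + 9*(8 + 81 + 81)) - 35509*(-1/8290))/11376 = ((62 + 9*170)/(-39 + 9*170) + 35509/8290)*(1/11376) = ((62 + 1530)/(-39 + 1530) + 35509/8290)*(1/11376) = (1592/1491 + 35509/8290)*(1/11376) = (66141599/12360390)*(1/11376) = 66141599/140611796640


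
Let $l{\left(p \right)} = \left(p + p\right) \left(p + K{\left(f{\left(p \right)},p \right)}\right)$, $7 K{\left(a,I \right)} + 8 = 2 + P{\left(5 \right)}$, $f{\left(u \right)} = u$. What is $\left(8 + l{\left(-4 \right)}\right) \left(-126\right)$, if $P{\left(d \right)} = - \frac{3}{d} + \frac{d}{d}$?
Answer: $- \frac{29232}{5} \approx -5846.4$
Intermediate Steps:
$P{\left(d \right)} = 1 - \frac{3}{d}$ ($P{\left(d \right)} = - \frac{3}{d} + 1 = 1 - \frac{3}{d}$)
$K{\left(a,I \right)} = - \frac{4}{5}$ ($K{\left(a,I \right)} = - \frac{8}{7} + \frac{2 + \frac{-3 + 5}{5}}{7} = - \frac{8}{7} + \frac{2 + \frac{1}{5} \cdot 2}{7} = - \frac{8}{7} + \frac{2 + \frac{2}{5}}{7} = - \frac{8}{7} + \frac{1}{7} \cdot \frac{12}{5} = - \frac{8}{7} + \frac{12}{35} = - \frac{4}{5}$)
$l{\left(p \right)} = 2 p \left(- \frac{4}{5} + p\right)$ ($l{\left(p \right)} = \left(p + p\right) \left(p - \frac{4}{5}\right) = 2 p \left(- \frac{4}{5} + p\right)$)
$\left(8 + l{\left(-4 \right)}\right) \left(-126\right) = \left(8 + \frac{2}{5} \left(-4\right) \left(-4 + 5 \left(-4\right)\right)\right) \left(-126\right) = \left(8 + \frac{2}{5} \left(-4\right) \left(-4 - 20\right)\right) \left(-126\right) = \left(8 + \frac{2}{5} \left(-4\right) \left(-24\right)\right) \left(-126\right) = \left(8 + \frac{192}{5}\right) \left(-126\right) = \frac{232}{5} \left(-126\right) = - \frac{29232}{5}$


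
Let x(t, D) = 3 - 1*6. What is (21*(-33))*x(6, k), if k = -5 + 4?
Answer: 2079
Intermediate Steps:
k = -1
x(t, D) = -3 (x(t, D) = 3 - 6 = -3)
(21*(-33))*x(6, k) = (21*(-33))*(-3) = -693*(-3) = 2079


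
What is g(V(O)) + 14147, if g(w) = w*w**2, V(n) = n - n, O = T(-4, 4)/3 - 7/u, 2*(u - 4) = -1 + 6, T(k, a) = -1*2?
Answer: 14147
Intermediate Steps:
T(k, a) = -2
u = 13/2 (u = 4 + (-1 + 6)/2 = 4 + (1/2)*5 = 4 + 5/2 = 13/2 ≈ 6.5000)
O = -68/39 (O = -2/3 - 7/13/2 = -2*1/3 - 7*2/13 = -2/3 - 14/13 = -68/39 ≈ -1.7436)
V(n) = 0
g(w) = w**3
g(V(O)) + 14147 = 0**3 + 14147 = 0 + 14147 = 14147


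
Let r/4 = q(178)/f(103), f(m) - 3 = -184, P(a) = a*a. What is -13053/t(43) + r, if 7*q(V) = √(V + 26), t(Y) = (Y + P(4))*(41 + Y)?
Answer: -4351/1652 - 8*√51/1267 ≈ -2.6789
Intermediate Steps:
P(a) = a²
t(Y) = (16 + Y)*(41 + Y) (t(Y) = (Y + 4²)*(41 + Y) = (Y + 16)*(41 + Y) = (16 + Y)*(41 + Y))
f(m) = -181 (f(m) = 3 - 184 = -181)
q(V) = √(26 + V)/7 (q(V) = √(V + 26)/7 = √(26 + V)/7)
r = -8*√51/1267 (r = 4*((√(26 + 178)/7)/(-181)) = 4*((√204/7)*(-1/181)) = 4*(((2*√51)/7)*(-1/181)) = 4*((2*√51/7)*(-1/181)) = 4*(-2*√51/1267) = -8*√51/1267 ≈ -0.045092)
-13053/t(43) + r = -13053/(656 + 43² + 57*43) - 8*√51/1267 = -13053/(656 + 1849 + 2451) - 8*√51/1267 = -13053/4956 - 8*√51/1267 = -13053*1/4956 - 8*√51/1267 = -4351/1652 - 8*√51/1267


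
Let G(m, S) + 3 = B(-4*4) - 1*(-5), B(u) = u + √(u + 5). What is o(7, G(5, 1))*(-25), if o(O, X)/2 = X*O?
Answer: 4900 - 350*I*√11 ≈ 4900.0 - 1160.8*I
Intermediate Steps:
B(u) = u + √(5 + u)
G(m, S) = -14 + I*√11 (G(m, S) = -3 + ((-4*4 + √(5 - 4*4)) - 1*(-5)) = -3 + ((-16 + √(5 - 16)) + 5) = -3 + ((-16 + √(-11)) + 5) = -3 + ((-16 + I*√11) + 5) = -3 + (-11 + I*√11) = -14 + I*√11)
o(O, X) = 2*O*X (o(O, X) = 2*(X*O) = 2*(O*X) = 2*O*X)
o(7, G(5, 1))*(-25) = (2*7*(-14 + I*√11))*(-25) = (-196 + 14*I*√11)*(-25) = 4900 - 350*I*√11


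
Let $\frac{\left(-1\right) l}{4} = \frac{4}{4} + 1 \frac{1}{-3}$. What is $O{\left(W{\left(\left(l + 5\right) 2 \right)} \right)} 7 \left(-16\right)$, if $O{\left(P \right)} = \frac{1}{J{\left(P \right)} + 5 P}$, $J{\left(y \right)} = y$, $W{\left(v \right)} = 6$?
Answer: $- \frac{28}{9} \approx -3.1111$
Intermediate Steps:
$l = - \frac{8}{3}$ ($l = - 4 \left(\frac{4}{4} + 1 \frac{1}{-3}\right) = - 4 \left(4 \cdot \frac{1}{4} + 1 \left(- \frac{1}{3}\right)\right) = - 4 \left(1 - \frac{1}{3}\right) = \left(-4\right) \frac{2}{3} = - \frac{8}{3} \approx -2.6667$)
$O{\left(P \right)} = \frac{1}{6 P}$ ($O{\left(P \right)} = \frac{1}{P + 5 P} = \frac{1}{6 P}$)
$O{\left(W{\left(\left(l + 5\right) 2 \right)} \right)} 7 \left(-16\right) = \frac{1}{6 \cdot 6} \cdot 7 \left(-16\right) = \frac{1}{6} \cdot \frac{1}{6} \left(-112\right) = \frac{1}{36} \left(-112\right) = - \frac{28}{9}$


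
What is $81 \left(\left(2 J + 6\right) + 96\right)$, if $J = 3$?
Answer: $8748$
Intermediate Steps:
$81 \left(\left(2 J + 6\right) + 96\right) = 81 \left(\left(2 \cdot 3 + 6\right) + 96\right) = 81 \left(\left(6 + 6\right) + 96\right) = 81 \left(12 + 96\right) = 81 \cdot 108 = 8748$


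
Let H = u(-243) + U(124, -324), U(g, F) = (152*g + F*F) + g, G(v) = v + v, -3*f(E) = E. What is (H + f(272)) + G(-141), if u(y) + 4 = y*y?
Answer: 547861/3 ≈ 1.8262e+5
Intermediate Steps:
u(y) = -4 + y² (u(y) = -4 + y*y = -4 + y²)
f(E) = -E/3
G(v) = 2*v
U(g, F) = F² + 153*g (U(g, F) = (152*g + F²) + g = (F² + 152*g) + g = F² + 153*g)
H = 182993 (H = (-4 + (-243)²) + ((-324)² + 153*124) = (-4 + 59049) + (104976 + 18972) = 59045 + 123948 = 182993)
(H + f(272)) + G(-141) = (182993 - ⅓*272) + 2*(-141) = (182993 - 272/3) - 282 = 548707/3 - 282 = 547861/3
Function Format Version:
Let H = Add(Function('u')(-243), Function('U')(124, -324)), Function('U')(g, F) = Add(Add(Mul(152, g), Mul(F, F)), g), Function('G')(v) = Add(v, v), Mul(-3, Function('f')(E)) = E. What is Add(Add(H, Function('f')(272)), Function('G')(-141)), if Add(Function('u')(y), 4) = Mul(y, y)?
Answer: Rational(547861, 3) ≈ 1.8262e+5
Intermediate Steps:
Function('u')(y) = Add(-4, Pow(y, 2)) (Function('u')(y) = Add(-4, Mul(y, y)) = Add(-4, Pow(y, 2)))
Function('f')(E) = Mul(Rational(-1, 3), E)
Function('G')(v) = Mul(2, v)
Function('U')(g, F) = Add(Pow(F, 2), Mul(153, g)) (Function('U')(g, F) = Add(Add(Mul(152, g), Pow(F, 2)), g) = Add(Add(Pow(F, 2), Mul(152, g)), g) = Add(Pow(F, 2), Mul(153, g)))
H = 182993 (H = Add(Add(-4, Pow(-243, 2)), Add(Pow(-324, 2), Mul(153, 124))) = Add(Add(-4, 59049), Add(104976, 18972)) = Add(59045, 123948) = 182993)
Add(Add(H, Function('f')(272)), Function('G')(-141)) = Add(Add(182993, Mul(Rational(-1, 3), 272)), Mul(2, -141)) = Add(Add(182993, Rational(-272, 3)), -282) = Add(Rational(548707, 3), -282) = Rational(547861, 3)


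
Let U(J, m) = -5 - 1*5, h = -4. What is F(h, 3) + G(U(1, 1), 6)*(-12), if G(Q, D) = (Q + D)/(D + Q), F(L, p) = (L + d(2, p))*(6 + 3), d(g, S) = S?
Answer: -21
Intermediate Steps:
U(J, m) = -10 (U(J, m) = -5 - 5 = -10)
F(L, p) = 9*L + 9*p (F(L, p) = (L + p)*(6 + 3) = (L + p)*9 = 9*L + 9*p)
G(Q, D) = 1 (G(Q, D) = (D + Q)/(D + Q) = 1)
F(h, 3) + G(U(1, 1), 6)*(-12) = (9*(-4) + 9*3) + 1*(-12) = (-36 + 27) - 12 = -9 - 12 = -21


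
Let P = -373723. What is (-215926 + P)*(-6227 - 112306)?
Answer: 69892864917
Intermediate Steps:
(-215926 + P)*(-6227 - 112306) = (-215926 - 373723)*(-6227 - 112306) = -589649*(-118533) = 69892864917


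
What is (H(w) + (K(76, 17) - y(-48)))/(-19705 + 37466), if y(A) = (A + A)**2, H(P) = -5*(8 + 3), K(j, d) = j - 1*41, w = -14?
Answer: -9236/17761 ≈ -0.52002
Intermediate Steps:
K(j, d) = -41 + j (K(j, d) = j - 41 = -41 + j)
H(P) = -55 (H(P) = -5*11 = -55)
y(A) = 4*A**2 (y(A) = (2*A)**2 = 4*A**2)
(H(w) + (K(76, 17) - y(-48)))/(-19705 + 37466) = (-55 + ((-41 + 76) - 4*(-48)**2))/(-19705 + 37466) = (-55 + (35 - 4*2304))/17761 = (-55 + (35 - 1*9216))*(1/17761) = (-55 + (35 - 9216))*(1/17761) = (-55 - 9181)*(1/17761) = -9236*1/17761 = -9236/17761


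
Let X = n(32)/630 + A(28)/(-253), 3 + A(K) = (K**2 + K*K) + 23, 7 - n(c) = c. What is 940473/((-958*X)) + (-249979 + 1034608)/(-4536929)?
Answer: 67933793259744840/437578122904823 ≈ 155.25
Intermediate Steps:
n(c) = 7 - c
A(K) = 20 + 2*K**2 (A(K) = -3 + ((K**2 + K*K) + 23) = -3 + ((K**2 + K**2) + 23) = -3 + (2*K**2 + 23) = -3 + (23 + 2*K**2) = 20 + 2*K**2)
X = -201353/31878 (X = (7 - 1*32)/630 + (20 + 2*28**2)/(-253) = (7 - 32)*(1/630) + (20 + 2*784)*(-1/253) = -25*1/630 + (20 + 1568)*(-1/253) = -5/126 + 1588*(-1/253) = -5/126 - 1588/253 = -201353/31878 ≈ -6.3164)
940473/((-958*X)) + (-249979 + 1034608)/(-4536929) = 940473/((-958*(-201353/31878))) + (-249979 + 1034608)/(-4536929) = 940473/(96448087/15939) + 784629*(-1/4536929) = 940473*(15939/96448087) - 784629/4536929 = 14990199147/96448087 - 784629/4536929 = 67933793259744840/437578122904823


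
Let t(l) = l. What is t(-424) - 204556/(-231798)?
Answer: -49038898/115899 ≈ -423.12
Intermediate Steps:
t(-424) - 204556/(-231798) = -424 - 204556/(-231798) = -424 - 204556*(-1)/231798 = -424 - 1*(-102278/115899) = -424 + 102278/115899 = -49038898/115899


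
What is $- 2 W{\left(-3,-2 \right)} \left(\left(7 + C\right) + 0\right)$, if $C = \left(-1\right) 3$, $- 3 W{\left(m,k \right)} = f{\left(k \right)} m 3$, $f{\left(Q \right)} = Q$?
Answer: $48$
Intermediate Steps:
$W{\left(m,k \right)} = - k m$ ($W{\left(m,k \right)} = - \frac{k m 3}{3} = - \frac{3 k m}{3} = - k m$)
$C = -3$
$- 2 W{\left(-3,-2 \right)} \left(\left(7 + C\right) + 0\right) = - 2 \left(\left(-1\right) \left(-2\right) \left(-3\right)\right) \left(\left(7 - 3\right) + 0\right) = \left(-2\right) \left(-6\right) \left(4 + 0\right) = 12 \cdot 4 = 48$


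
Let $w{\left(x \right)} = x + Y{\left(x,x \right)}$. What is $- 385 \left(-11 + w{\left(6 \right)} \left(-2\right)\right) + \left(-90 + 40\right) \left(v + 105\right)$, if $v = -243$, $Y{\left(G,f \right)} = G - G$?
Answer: $15755$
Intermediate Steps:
$Y{\left(G,f \right)} = 0$
$w{\left(x \right)} = x$ ($w{\left(x \right)} = x + 0 = x$)
$- 385 \left(-11 + w{\left(6 \right)} \left(-2\right)\right) + \left(-90 + 40\right) \left(v + 105\right) = - 385 \left(-11 + 6 \left(-2\right)\right) + \left(-90 + 40\right) \left(-243 + 105\right) = - 385 \left(-11 - 12\right) - -6900 = \left(-385\right) \left(-23\right) + 6900 = 8855 + 6900 = 15755$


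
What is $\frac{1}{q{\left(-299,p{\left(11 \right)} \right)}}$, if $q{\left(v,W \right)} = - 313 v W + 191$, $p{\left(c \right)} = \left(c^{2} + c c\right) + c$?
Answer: $\frac{1}{23677702} \approx 4.2234 \cdot 10^{-8}$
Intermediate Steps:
$p{\left(c \right)} = c + 2 c^{2}$ ($p{\left(c \right)} = \left(c^{2} + c^{2}\right) + c = 2 c^{2} + c = c + 2 c^{2}$)
$q{\left(v,W \right)} = 191 - 313 W v$ ($q{\left(v,W \right)} = - 313 W v + 191 = 191 - 313 W v$)
$\frac{1}{q{\left(-299,p{\left(11 \right)} \right)}} = \frac{1}{191 - 313 \cdot 11 \left(1 + 2 \cdot 11\right) \left(-299\right)} = \frac{1}{191 - 313 \cdot 11 \left(1 + 22\right) \left(-299\right)} = \frac{1}{191 - 313 \cdot 11 \cdot 23 \left(-299\right)} = \frac{1}{191 - 79189 \left(-299\right)} = \frac{1}{191 + 23677511} = \frac{1}{23677702}$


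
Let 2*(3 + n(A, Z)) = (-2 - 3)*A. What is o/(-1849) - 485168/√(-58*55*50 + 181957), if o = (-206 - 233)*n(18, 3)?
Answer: -21072/1849 - 485168*√22457/22457 ≈ -3248.9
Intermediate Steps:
n(A, Z) = -3 - 5*A/2 (n(A, Z) = -3 + ((-2 - 3)*A)/2 = -3 + (-5*A)/2 = -3 - 5*A/2)
o = 21072 (o = (-206 - 233)*(-3 - 5/2*18) = -439*(-3 - 45) = -439*(-48) = 21072)
o/(-1849) - 485168/√(-58*55*50 + 181957) = 21072/(-1849) - 485168/√(-58*55*50 + 181957) = 21072*(-1/1849) - 485168/√(-3190*50 + 181957) = -21072/1849 - 485168/√(-159500 + 181957) = -21072/1849 - 485168*√22457/22457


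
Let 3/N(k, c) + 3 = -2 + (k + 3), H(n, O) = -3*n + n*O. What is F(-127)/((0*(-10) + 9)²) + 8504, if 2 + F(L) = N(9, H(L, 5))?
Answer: 4821757/567 ≈ 8504.0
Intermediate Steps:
H(n, O) = -3*n + O*n
N(k, c) = 3/(-2 + k) (N(k, c) = 3/(-3 + (-2 + (k + 3))) = 3/(-3 + (-2 + (3 + k))) = 3/(-3 + (1 + k)) = 3/(-2 + k))
F(L) = -11/7 (F(L) = -2 + 3/(-2 + 9) = -2 + 3/7 = -11/7)
F(-127)/((0*(-10) + 9)²) + 8504 = -11/(7*(0*(-10) + 9)²) + 8504 = -11/(7*(0 + 9)²) + 8504 = -11/(7*(9²)) + 8504 = -11/7/81 + 8504 = -11/7*1/81 + 8504 = -11/567 + 8504 = 4821757/567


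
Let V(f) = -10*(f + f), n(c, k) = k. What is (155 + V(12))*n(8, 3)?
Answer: -255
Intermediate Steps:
V(f) = -20*f
(155 + V(12))*n(8, 3) = (155 - 20*12)*3 = (155 - 240)*3 = -85*3 = -255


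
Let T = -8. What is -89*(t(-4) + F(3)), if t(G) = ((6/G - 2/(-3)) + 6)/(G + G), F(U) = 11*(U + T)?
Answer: 237719/48 ≈ 4952.5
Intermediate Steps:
F(U) = -88 + 11*U (F(U) = 11*(U - 8) = 11*(-8 + U) = -88 + 11*U)
t(G) = (20/3 + 6/G)/(2*G) (t(G) = ((6/G - 2*(-⅓)) + 6)/((2*G)) = ((6/G + ⅔) + 6)*(1/(2*G)) = ((⅔ + 6/G) + 6)*(1/(2*G)) = (20/3 + 6/G)*(1/(2*G)) = (20/3 + 6/G)/(2*G))
-89*(t(-4) + F(3)) = -89*((⅓)*(9 + 10*(-4))/(-4)² + (-88 + 11*3)) = -89*((⅓)*(1/16)*(9 - 40) + (-88 + 33)) = -89*((⅓)*(1/16)*(-31) - 55) = -89*(-31/48 - 55) = -89*(-2671/48) = 237719/48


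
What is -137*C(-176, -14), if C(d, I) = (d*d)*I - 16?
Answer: 59414160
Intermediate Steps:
C(d, I) = -16 + I*d² (C(d, I) = d²*I - 16 = I*d² - 16 = -16 + I*d²)
-137*C(-176, -14) = -137*(-16 - 14*(-176)²) = -137*(-16 - 14*30976) = -137*(-16 - 433664) = -137*(-433680) = 59414160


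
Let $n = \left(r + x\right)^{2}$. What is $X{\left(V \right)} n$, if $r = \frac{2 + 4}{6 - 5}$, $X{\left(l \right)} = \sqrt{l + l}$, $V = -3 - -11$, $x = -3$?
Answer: $36$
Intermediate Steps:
$V = 8$ ($V = -3 + 11 = 8$)
$X{\left(l \right)} = \sqrt{2} \sqrt{l}$ ($X{\left(l \right)} = \sqrt{2 l} = \sqrt{2} \sqrt{l}$)
$r = 6$ ($r = \frac{6}{1} = 6 \cdot 1 = 6$)
$n = 9$ ($n = \left(6 - 3\right)^{2} = 3^{2} = 9$)
$X{\left(V \right)} n = \sqrt{2} \sqrt{8} \cdot 9 = \sqrt{2} \cdot 2 \sqrt{2} \cdot 9 = 4 \cdot 9 = 36$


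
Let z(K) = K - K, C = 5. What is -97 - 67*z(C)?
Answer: -97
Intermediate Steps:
z(K) = 0
-97 - 67*z(C) = -97 - 67*0 = -97 + 0 = -97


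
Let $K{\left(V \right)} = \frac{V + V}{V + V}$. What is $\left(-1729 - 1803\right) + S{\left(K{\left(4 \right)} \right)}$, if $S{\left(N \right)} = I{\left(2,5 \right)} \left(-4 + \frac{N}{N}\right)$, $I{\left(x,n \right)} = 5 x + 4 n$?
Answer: $-3622$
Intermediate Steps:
$K{\left(V \right)} = 1$ ($K{\left(V \right)} = \frac{2 V}{2 V} = 2 V \frac{1}{2 V} = 1$)
$I{\left(x,n \right)} = 4 n + 5 x$
$S{\left(N \right)} = -90$ ($S{\left(N \right)} = \left(4 \cdot 5 + 5 \cdot 2\right) \left(-4 + \frac{N}{N}\right) = \left(20 + 10\right) \left(-4 + 1\right) = 30 \left(-3\right) = -90$)
$\left(-1729 - 1803\right) + S{\left(K{\left(4 \right)} \right)} = \left(-1729 - 1803\right) - 90 = -3532 - 90 = -3622$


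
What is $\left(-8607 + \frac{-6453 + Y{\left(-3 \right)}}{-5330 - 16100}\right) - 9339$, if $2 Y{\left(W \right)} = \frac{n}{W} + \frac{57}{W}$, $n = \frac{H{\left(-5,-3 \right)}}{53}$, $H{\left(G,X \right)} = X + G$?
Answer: $- \frac{122295268973}{6814740} \approx -17946.0$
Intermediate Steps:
$H{\left(G,X \right)} = G + X$
$n = - \frac{8}{53}$ ($n = \frac{-5 - 3}{53} = \left(-8\right) \frac{1}{53} = - \frac{8}{53} \approx -0.15094$)
$Y{\left(W \right)} = \frac{3013}{106 W}$ ($Y{\left(W \right)} = \frac{- \frac{8}{53 W} + \frac{57}{W}}{2} = \frac{\frac{3013}{53} \frac{1}{W}}{2} = \frac{3013}{106 W}$)
$\left(-8607 + \frac{-6453 + Y{\left(-3 \right)}}{-5330 - 16100}\right) - 9339 = \left(-8607 + \frac{-6453 + \frac{3013}{106 \left(-3\right)}}{-5330 - 16100}\right) - 9339 = \left(-8607 + \frac{-6453 + \frac{3013}{106} \left(- \frac{1}{3}\right)}{-21430}\right) - 9339 = \left(-8607 + \left(-6453 - \frac{3013}{318}\right) \left(- \frac{1}{21430}\right)\right) - 9339 = \left(-8607 - - \frac{2055067}{6814740}\right) - 9339 = \left(-8607 + \frac{2055067}{6814740}\right) - 9339 = - \frac{58652412113}{6814740} - 9339 = - \frac{122295268973}{6814740}$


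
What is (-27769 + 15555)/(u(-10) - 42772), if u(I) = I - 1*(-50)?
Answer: 6107/21366 ≈ 0.28583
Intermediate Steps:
u(I) = 50 + I (u(I) = I + 50 = 50 + I)
(-27769 + 15555)/(u(-10) - 42772) = (-27769 + 15555)/((50 - 10) - 42772) = -12214/(40 - 42772) = -12214/(-42732) = -12214*(-1/42732) = 6107/21366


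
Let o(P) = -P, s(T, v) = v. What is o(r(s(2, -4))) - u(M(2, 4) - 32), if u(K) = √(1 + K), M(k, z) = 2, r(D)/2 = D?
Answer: 8 - I*√29 ≈ 8.0 - 5.3852*I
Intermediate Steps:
r(D) = 2*D
o(r(s(2, -4))) - u(M(2, 4) - 32) = -2*(-4) - √(1 + (2 - 32)) = -1*(-8) - √(1 - 30) = 8 - √(-29) = 8 - I*√29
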